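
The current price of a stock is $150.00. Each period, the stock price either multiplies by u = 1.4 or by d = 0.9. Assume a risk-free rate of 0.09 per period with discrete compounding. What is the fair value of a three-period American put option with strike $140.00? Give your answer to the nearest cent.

Risk-neutral probability p = (1 + 0.09 − 0.9)/(1.4 − 0.9) = 0.1900/0.5000 = 0.3800
Terminal stock prices: S_uuu = 411.6, S_uud = 264.6, S_udd = 170.1, S_ddd = 109.4
Terminal payoffs (K − S): max(-271.6, 0) = 0, max(-124.6, 0) = 0, max(-30.1, 0) = 0, max(30.65, 0) = 30.65
Node uu (S = 294): continuation = 1/1.09·[0.3800·0.0000 + 0.6200·0.0000] = 0.0000; exercise value = 0.0000 ≤ continuation, so V_uu = 0.0000
Node ud (S = 189): continuation = 1/1.09·[0.3800·0.0000 + 0.6200·0.0000] = 0.0000; exercise value = 0.0000 ≤ continuation, so V_ud = 0.0000
Node dd (S = 121.5): continuation = 1/1.09·[0.3800·0.0000 + 0.6200·30.6500] = 17.4339; exercise value = 18.5000 > continuation, so V_dd = 18.5000 (exercise)
Node u (S = 210): continuation = 1/1.09·[0.3800·0.0000 + 0.6200·0.0000] = 0.0000; exercise value = 0.0000 ≤ continuation, so V_u = 0.0000
Node d (S = 135): continuation = 1/1.09·[0.3800·0.0000 + 0.6200·18.5000] = 10.5229; exercise value = 5.0000 ≤ continuation, so V_d = 10.5229
Node 0 (S = 150): continuation = 1/1.09·[0.3800·0.0000 + 0.6200·10.5229] = 5.9855; exercise value = 0.0000 ≤ continuation, so V_0 = 5.9855

$5.99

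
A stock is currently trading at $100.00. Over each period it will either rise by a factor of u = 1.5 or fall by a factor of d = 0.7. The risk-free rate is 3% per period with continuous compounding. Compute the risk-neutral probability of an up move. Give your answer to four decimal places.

Risk-neutral probability p = (e^0.03 − 0.7)/(1.5 − 0.7) = 0.3305/0.8000 = 0.4131

p = 0.4131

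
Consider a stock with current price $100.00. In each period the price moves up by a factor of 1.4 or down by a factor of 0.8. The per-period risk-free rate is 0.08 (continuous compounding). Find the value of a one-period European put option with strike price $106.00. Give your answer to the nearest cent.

$12.67

Risk-neutral probability p = (e^0.08 − 0.8)/(1.4 − 0.8) = 0.2833/0.6000 = 0.4721
Terminal stock prices: S_u = 140, S_d = 80
Terminal payoffs (K − S): max(-34, 0) = 0, max(26, 0) = 26
Node 0 (S = 100): V_0 = e^(−0.08)·[0.4721·0.0000 + 0.5279·26.0000] = 12.6691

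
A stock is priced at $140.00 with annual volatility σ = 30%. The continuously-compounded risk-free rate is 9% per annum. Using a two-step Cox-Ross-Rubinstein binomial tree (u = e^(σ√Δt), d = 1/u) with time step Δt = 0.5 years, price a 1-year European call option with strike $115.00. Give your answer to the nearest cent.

$39.14

CRR parameters: u = e^(σ√Δt) = e^(0.3·√0.5) = 1.2363, d = 1/u = 0.8089
Per-period rate: rΔt = 0.09·0.5 = 0.045, so R = e^0.045 = 1.0460
Risk-neutral probability p = (e^0.045 − 0.8089)/(1.2363 − 0.8089) = 0.2372/0.4275 = 0.5548
Terminal stock prices: S_uu = 214, S_ud = 140, S_dd = 91.6
Terminal payoffs (S − K): max(98.99, 0) = 98.99, max(25, 0) = 25, max(-23.4, 0) = 0
Node u (S = 173.1): V_u = e^(−0.045)·[0.5548·98.9851 + 0.4452·25.0000] = 63.1438
Node d (S = 113.2): V_d = e^(−0.045)·[0.5548·25.0000 + 0.4452·0.0000] = 13.2607
Node 0 (S = 140): V_0 = e^(−0.045)·[0.5548·63.1438 + 0.4452·13.2607] = 39.1367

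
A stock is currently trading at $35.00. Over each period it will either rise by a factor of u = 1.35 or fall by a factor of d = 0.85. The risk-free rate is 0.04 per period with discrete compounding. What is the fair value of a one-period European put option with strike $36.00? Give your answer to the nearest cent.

Risk-neutral probability p = (1 + 0.04 − 0.85)/(1.35 − 0.85) = 0.1900/0.5000 = 0.3800
Terminal stock prices: S_u = 47.25, S_d = 29.75
Terminal payoffs (K − S): max(-11.25, 0) = 0, max(6.25, 0) = 6.25
Node 0 (S = 35): V_0 = 1/1.04·[0.3800·0.0000 + 0.6200·6.2500] = 3.7260

$3.73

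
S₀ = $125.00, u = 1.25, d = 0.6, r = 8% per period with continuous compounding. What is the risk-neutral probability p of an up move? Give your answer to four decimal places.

p = 0.7435

Risk-neutral probability p = (e^0.08 − 0.6)/(1.25 − 0.6) = 0.4833/0.6500 = 0.7435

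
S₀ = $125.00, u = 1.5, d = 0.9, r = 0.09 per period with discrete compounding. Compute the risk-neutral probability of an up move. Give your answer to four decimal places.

Risk-neutral probability p = (1 + 0.09 − 0.9)/(1.5 − 0.9) = 0.1900/0.6000 = 0.3167

p = 0.3167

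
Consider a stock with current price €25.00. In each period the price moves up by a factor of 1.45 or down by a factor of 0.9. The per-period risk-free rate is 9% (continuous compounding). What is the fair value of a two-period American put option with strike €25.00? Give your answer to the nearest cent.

€1.66

Risk-neutral probability p = (e^0.09 − 0.9)/(1.45 − 0.9) = 0.1942/0.5500 = 0.3530
Terminal stock prices: S_uu = 52.56, S_ud = 32.62, S_dd = 20.25
Terminal payoffs (K − S): max(-27.56, 0) = 0, max(-7.625, 0) = 0, max(4.75, 0) = 4.75
Node u (S = 36.25): continuation = e^(−0.09)·[0.3530·0.0000 + 0.6470·0.0000] = 0.0000; exercise value = 0.0000 ≤ continuation, so V_u = 0.0000
Node d (S = 22.5): continuation = e^(−0.09)·[0.3530·0.0000 + 0.6470·4.7500] = 2.8085; exercise value = 2.5000 ≤ continuation, so V_d = 2.8085
Node 0 (S = 25): continuation = e^(−0.09)·[0.3530·0.0000 + 0.6470·2.8085] = 1.6606; exercise value = 0.0000 ≤ continuation, so V_0 = 1.6606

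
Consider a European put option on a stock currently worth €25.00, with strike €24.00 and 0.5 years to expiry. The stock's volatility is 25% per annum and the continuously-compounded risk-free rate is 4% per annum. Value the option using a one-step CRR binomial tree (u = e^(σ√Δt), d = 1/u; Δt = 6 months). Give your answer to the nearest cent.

CRR parameters: u = e^(σ√Δt) = e^(0.25·√0.5) = 1.1934, d = 1/u = 0.8380
Per-period rate: rΔt = 0.04·0.5 = 0.02, so R = e^0.02 = 1.0202
Risk-neutral probability p = (e^0.02 − 0.8380)/(1.1934 − 0.8380) = 0.1822/0.3554 = 0.5128
Terminal stock prices: S_u = 29.83, S_d = 20.95
Terminal payoffs (K − S): max(-5.834, 0) = 0, max(3.051, 0) = 3.051
Node 0 (S = 25): V_0 = e^(−0.02)·[0.5128·0.0000 + 0.4872·3.0508] = 1.4570

€1.46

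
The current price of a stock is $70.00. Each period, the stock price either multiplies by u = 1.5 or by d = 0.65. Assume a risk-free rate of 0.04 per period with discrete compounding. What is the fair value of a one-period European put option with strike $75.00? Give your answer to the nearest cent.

Risk-neutral probability p = (1 + 0.04 − 0.65)/(1.5 − 0.65) = 0.3900/0.8500 = 0.4588
Terminal stock prices: S_u = 105, S_d = 45.5
Terminal payoffs (K − S): max(-30, 0) = 0, max(29.5, 0) = 29.5
Node 0 (S = 70): V_0 = 1/1.04·[0.4588·0.0000 + 0.5412·29.5000] = 15.3507

$15.35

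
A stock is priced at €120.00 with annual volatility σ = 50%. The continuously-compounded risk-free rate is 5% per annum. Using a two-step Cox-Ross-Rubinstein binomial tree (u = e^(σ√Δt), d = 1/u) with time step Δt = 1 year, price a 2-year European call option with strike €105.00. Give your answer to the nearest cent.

CRR parameters: u = e^(σ√Δt) = e^(0.5·√1) = 1.6487, d = 1/u = 0.6065
Per-period rate: rΔt = 0.05·1 = 0.05, so R = e^0.05 = 1.0513
Risk-neutral probability p = (e^0.05 − 0.6065)/(1.6487 − 0.6065) = 0.4447/1.0422 = 0.4267
Terminal stock prices: S_uu = 326.2, S_ud = 120, S_dd = 44.15
Terminal payoffs (S − K): max(221.2, 0) = 221.2, max(15, 0) = 15, max(-60.85, 0) = 0
Node u (S = 197.8): V_u = e^(−0.05)·[0.4267·221.1938 + 0.5733·15.0000] = 97.9675
Node d (S = 72.78): V_d = e^(−0.05)·[0.4267·15.0000 + 0.5733·0.0000] = 6.0889
Node 0 (S = 120): V_0 = e^(−0.05)·[0.4267·97.9675 + 0.5733·6.0889] = 43.0876

€43.09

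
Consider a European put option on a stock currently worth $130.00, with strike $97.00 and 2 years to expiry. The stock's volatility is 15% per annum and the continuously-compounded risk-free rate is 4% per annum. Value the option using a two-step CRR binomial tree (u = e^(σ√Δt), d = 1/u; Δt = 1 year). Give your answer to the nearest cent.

CRR parameters: u = e^(σ√Δt) = e^(0.15·√1) = 1.1618, d = 1/u = 0.8607
Per-period rate: rΔt = 0.04·1 = 0.04, so R = e^0.04 = 1.0408
Risk-neutral probability p = (e^0.04 − 0.8607)/(1.1618 − 0.8607) = 0.1801/0.3011 = 0.5981
Terminal stock prices: S_uu = 175.5, S_ud = 130, S_dd = 96.31
Terminal payoffs (K − S): max(-78.48, 0) = 0, max(-33, 0) = 0, max(0.6936, 0) = 0.6936
Node u (S = 151): V_u = e^(−0.04)·[0.5981·0.0000 + 0.4019·0.0000] = 0.0000
Node d (S = 111.9): V_d = e^(−0.04)·[0.5981·0.0000 + 0.4019·0.6936] = 0.2678
Node 0 (S = 130): V_0 = e^(−0.04)·[0.5981·0.0000 + 0.4019·0.2678] = 0.1034

$0.10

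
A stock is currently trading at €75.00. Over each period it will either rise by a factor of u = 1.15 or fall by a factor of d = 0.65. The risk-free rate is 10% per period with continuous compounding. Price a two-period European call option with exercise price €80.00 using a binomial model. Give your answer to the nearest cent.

Risk-neutral probability p = (e^0.1 − 0.65)/(1.15 − 0.65) = 0.4552/0.5000 = 0.9103
Terminal stock prices: S_uu = 99.19, S_ud = 56.06, S_dd = 31.69
Terminal payoffs (S − K): max(19.19, 0) = 19.19, max(-23.94, 0) = 0, max(-48.31, 0) = 0
Node u (S = 86.25): V_u = e^(−0.1)·[0.9103·19.1875 + 0.0897·0.0000] = 15.8050
Node d (S = 48.75): V_d = e^(−0.1)·[0.9103·0.0000 + 0.0897·0.0000] = 0.0000
Node 0 (S = 75): V_0 = e^(−0.1)·[0.9103·15.8050 + 0.0897·0.0000] = 13.0187

€13.02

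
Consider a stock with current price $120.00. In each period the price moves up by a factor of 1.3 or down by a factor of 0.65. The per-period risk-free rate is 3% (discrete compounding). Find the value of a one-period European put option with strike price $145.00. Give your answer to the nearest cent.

$27.02

Risk-neutral probability p = (1 + 0.03 − 0.65)/(1.3 − 0.65) = 0.3800/0.6500 = 0.5846
Terminal stock prices: S_u = 156, S_d = 78
Terminal payoffs (K − S): max(-11, 0) = 0, max(67, 0) = 67
Node 0 (S = 120): V_0 = 1/1.03·[0.5846·0.0000 + 0.4154·67.0000] = 27.0202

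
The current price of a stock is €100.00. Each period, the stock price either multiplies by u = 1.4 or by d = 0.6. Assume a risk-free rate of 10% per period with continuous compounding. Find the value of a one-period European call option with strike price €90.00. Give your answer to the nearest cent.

Risk-neutral probability p = (e^0.1 − 0.6)/(1.4 − 0.6) = 0.5052/0.8000 = 0.6315
Terminal stock prices: S_u = 140, S_d = 60
Terminal payoffs (S − K): max(50, 0) = 50, max(-30, 0) = 0
Node 0 (S = 100): V_0 = e^(−0.1)·[0.6315·50.0000 + 0.3685·0.0000] = 28.5686

€28.57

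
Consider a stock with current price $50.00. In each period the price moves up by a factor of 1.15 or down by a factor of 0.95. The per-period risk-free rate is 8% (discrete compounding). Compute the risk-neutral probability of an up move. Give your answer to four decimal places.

Risk-neutral probability p = (1 + 0.08 − 0.95)/(1.15 − 0.95) = 0.1300/0.2000 = 0.6500

p = 0.6500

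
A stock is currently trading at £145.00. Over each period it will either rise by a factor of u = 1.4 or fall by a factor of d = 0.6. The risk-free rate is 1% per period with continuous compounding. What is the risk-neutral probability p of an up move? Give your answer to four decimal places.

p = 0.5126

Risk-neutral probability p = (e^0.01 − 0.6)/(1.4 − 0.6) = 0.4101/0.8000 = 0.5126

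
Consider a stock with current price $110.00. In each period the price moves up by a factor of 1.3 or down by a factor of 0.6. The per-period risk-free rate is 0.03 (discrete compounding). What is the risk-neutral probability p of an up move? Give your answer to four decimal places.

Risk-neutral probability p = (1 + 0.03 − 0.6)/(1.3 − 0.6) = 0.4300/0.7000 = 0.6143

p = 0.6143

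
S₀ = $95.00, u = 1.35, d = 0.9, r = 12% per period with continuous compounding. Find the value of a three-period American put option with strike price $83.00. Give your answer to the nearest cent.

$1.16

Risk-neutral probability p = (e^0.12 − 0.9)/(1.35 − 0.9) = 0.2275/0.4500 = 0.5055
Terminal stock prices: S_uuu = 233.7, S_uud = 155.8, S_udd = 103.9, S_ddd = 69.26
Terminal payoffs (K − S): max(-150.7, 0) = 0, max(-72.82, 0) = 0, max(-20.88, 0) = 0, max(13.74, 0) = 13.74
Node uu (S = 173.1): continuation = e^(−0.12)·[0.5055·0.0000 + 0.4945·0.0000] = 0.0000; exercise value = 0.0000 ≤ continuation, so V_uu = 0.0000
Node ud (S = 115.4): continuation = e^(−0.12)·[0.5055·0.0000 + 0.4945·0.0000] = 0.0000; exercise value = 0.0000 ≤ continuation, so V_ud = 0.0000
Node dd (S = 76.95): continuation = e^(−0.12)·[0.5055·0.0000 + 0.4945·13.7450] = 6.0277; exercise value = 6.0500 > continuation, so V_dd = 6.0500 (exercise)
Node u (S = 128.2): continuation = e^(−0.12)·[0.5055·0.0000 + 0.4945·0.0000] = 0.0000; exercise value = 0.0000 ≤ continuation, so V_u = 0.0000
Node d (S = 85.5): continuation = e^(−0.12)·[0.5055·0.0000 + 0.4945·6.0500] = 2.6532; exercise value = 0.0000 ≤ continuation, so V_d = 2.6532
Node 0 (S = 95): continuation = e^(−0.12)·[0.5055·0.0000 + 0.4945·2.6532] = 1.1635; exercise value = 0.0000 ≤ continuation, so V_0 = 1.1635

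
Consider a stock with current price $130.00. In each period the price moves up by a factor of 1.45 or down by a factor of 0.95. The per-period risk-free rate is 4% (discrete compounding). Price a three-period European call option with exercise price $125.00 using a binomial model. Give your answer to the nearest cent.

Risk-neutral probability p = (1 + 0.04 − 0.95)/(1.45 − 0.95) = 0.0900/0.5000 = 0.1800
Terminal stock prices: S_uuu = 396.3, S_uud = 259.7, S_udd = 170.1, S_ddd = 111.5
Terminal payoffs (S − K): max(271.3, 0) = 271.3, max(134.7, 0) = 134.7, max(45.12, 0) = 45.12, max(-13.54, 0) = 0
Node uu (S = 273.3): V_uu = 1/1.04·[0.1800·271.3212 + 0.8200·134.6587] = 153.1327
Node ud (S = 179.1): V_ud = 1/1.04·[0.1800·134.6587 + 0.8200·45.1213] = 58.8827
Node dd (S = 117.3): V_dd = 1/1.04·[0.1800·45.1213 + 0.8200·0.0000] = 7.8094
Node u (S = 188.5): V_u = 1/1.04·[0.1800·153.1327 + 0.8200·58.8827] = 72.9305
Node d (S = 123.5): V_d = 1/1.04·[0.1800·58.8827 + 0.8200·7.8094] = 16.3487
Node 0 (S = 130): V_0 = 1/1.04·[0.1800·72.9305 + 0.8200·16.3487] = 25.5129

$25.51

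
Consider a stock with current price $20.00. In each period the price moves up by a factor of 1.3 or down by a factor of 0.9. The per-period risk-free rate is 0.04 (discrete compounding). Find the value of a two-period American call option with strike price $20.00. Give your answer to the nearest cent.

Risk-neutral probability p = (1 + 0.04 − 0.9)/(1.3 − 0.9) = 0.1400/0.4000 = 0.3500
Terminal stock prices: S_uu = 33.8, S_ud = 23.4, S_dd = 16.2
Terminal payoffs (S − K): max(13.8, 0) = 13.8, max(3.4, 0) = 3.4, max(-3.8, 0) = 0
Node u (S = 26): continuation = 1/1.04·[0.3500·13.8000 + 0.6500·3.4000] = 6.7692; exercise value = 6.0000 ≤ continuation, so V_u = 6.7692
Node d (S = 18): continuation = 1/1.04·[0.3500·3.4000 + 0.6500·0.0000] = 1.1442; exercise value = 0.0000 ≤ continuation, so V_d = 1.1442
Node 0 (S = 20): continuation = 1/1.04·[0.3500·6.7692 + 0.6500·1.1442] = 2.9933; exercise value = 0.0000 ≤ continuation, so V_0 = 2.9933

$2.99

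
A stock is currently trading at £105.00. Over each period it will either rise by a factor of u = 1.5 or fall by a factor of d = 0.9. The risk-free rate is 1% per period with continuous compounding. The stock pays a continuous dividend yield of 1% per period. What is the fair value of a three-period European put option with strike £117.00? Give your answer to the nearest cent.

£22.72

Per-period risk-free factor R = e^0.01 = 1.0101; dividend-adjusted growth = e^(0.01−0.01) = 1.0000.
Risk-neutral probability p = (1.0000 − 0.9)/(1.5 − 0.9) = 0.1000/0.6000 = 0.1667
Terminal stock prices: S_uuu = 354.4, S_uud = 212.6, S_udd = 127.6, S_ddd = 76.55
Terminal payoffs (K − S): max(-237.4, 0) = 0, max(-95.62, 0) = 0, max(-10.58, 0) = 0, max(40.45, 0) = 40.45
Node uu (S = 236.2): V_uu = e^(−0.01)·[0.1667·0.0000 + 0.8333·0.0000] = 0.0000
Node ud (S = 141.8): V_ud = e^(−0.01)·[0.1667·0.0000 + 0.8333·0.0000] = 0.0000
Node dd (S = 85.05): V_dd = e^(−0.01)·[0.1667·0.0000 + 0.8333·40.4550] = 33.3771
Node u (S = 157.5): V_u = e^(−0.01)·[0.1667·0.0000 + 0.8333·0.0000] = 0.0000
Node d (S = 94.5): V_d = e^(−0.01)·[0.1667·0.0000 + 0.8333·33.3771] = 27.5375
Node 0 (S = 105): V_0 = e^(−0.01)·[0.1667·0.0000 + 0.8333·27.5375] = 22.7195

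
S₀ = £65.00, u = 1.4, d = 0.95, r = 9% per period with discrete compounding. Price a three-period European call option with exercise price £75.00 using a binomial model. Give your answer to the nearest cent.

Risk-neutral probability p = (1 + 0.09 − 0.95)/(1.4 − 0.95) = 0.1400/0.4500 = 0.3111
Terminal stock prices: S_uuu = 178.4, S_uud = 121, S_udd = 82.13, S_ddd = 55.73
Terminal payoffs (S − K): max(103.4, 0) = 103.4, max(46.03, 0) = 46.03, max(7.127, 0) = 7.127, max(-19.27, 0) = 0
Node uu (S = 127.4): V_uu = 1/1.09·[0.3111·103.3600 + 0.6889·46.0300] = 58.5927
Node ud (S = 86.45): V_ud = 1/1.09·[0.3111·46.0300 + 0.6889·7.1275] = 17.6427
Node dd (S = 58.66): V_dd = 1/1.09·[0.3111·7.1275 + 0.6889·0.0000] = 2.0344
Node u (S = 91): V_u = 1/1.09·[0.3111·58.5927 + 0.6889·17.6427] = 27.8740
Node d (S = 61.75): V_d = 1/1.09·[0.3111·17.6427 + 0.6889·2.0344] = 6.3213
Node 0 (S = 65): V_0 = 1/1.09·[0.3111·27.8740 + 0.6889·6.3213] = 11.9510

£11.95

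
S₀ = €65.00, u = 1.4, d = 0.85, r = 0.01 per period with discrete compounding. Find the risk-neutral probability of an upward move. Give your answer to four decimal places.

p = 0.2909

Risk-neutral probability p = (1 + 0.01 − 0.85)/(1.4 − 0.85) = 0.1600/0.5500 = 0.2909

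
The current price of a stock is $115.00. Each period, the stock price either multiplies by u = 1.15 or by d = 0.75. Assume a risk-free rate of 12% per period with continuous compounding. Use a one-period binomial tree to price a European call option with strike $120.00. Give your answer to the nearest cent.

$10.25

Risk-neutral probability p = (e^0.12 − 0.75)/(1.15 − 0.75) = 0.3775/0.4000 = 0.9437
Terminal stock prices: S_u = 132.2, S_d = 86.25
Terminal payoffs (S − K): max(12.25, 0) = 12.25, max(-33.75, 0) = 0
Node 0 (S = 115): V_0 = e^(−0.12)·[0.9437·12.2500 + 0.0563·0.0000] = 10.2535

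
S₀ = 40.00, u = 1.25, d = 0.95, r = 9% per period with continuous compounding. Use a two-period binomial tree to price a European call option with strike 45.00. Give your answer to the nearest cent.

Risk-neutral probability p = (e^0.09 − 0.95)/(1.25 − 0.95) = 0.1442/0.3000 = 0.4806
Terminal stock prices: S_uu = 62.5, S_ud = 47.5, S_dd = 36.1
Terminal payoffs (S − K): max(17.5, 0) = 17.5, max(2.5, 0) = 2.5, max(-8.9, 0) = 0
Node u (S = 50): V_u = e^(−0.09)·[0.4806·17.5000 + 0.5194·2.5000] = 8.8731
Node d (S = 38): V_d = e^(−0.09)·[0.4806·2.5000 + 0.5194·0.0000] = 1.0980
Node 0 (S = 40): V_0 = e^(−0.09)·[0.4806·8.8731 + 0.5194·1.0980] = 4.4185

4.42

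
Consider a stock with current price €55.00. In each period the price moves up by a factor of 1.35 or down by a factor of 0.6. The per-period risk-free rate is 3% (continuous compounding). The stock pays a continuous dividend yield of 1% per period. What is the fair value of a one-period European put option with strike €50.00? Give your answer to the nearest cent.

Per-period risk-free factor R = e^0.03 = 1.0305; dividend-adjusted growth = e^(0.03−0.01) = 1.0202.
Risk-neutral probability p = (1.0202 − 0.6)/(1.35 − 0.6) = 0.4202/0.7500 = 0.5603
Terminal stock prices: S_u = 74.25, S_d = 33
Terminal payoffs (K − S): max(-24.25, 0) = 0, max(17, 0) = 17
Node 0 (S = 55): V_0 = e^(−0.03)·[0.5603·0.0000 + 0.4397·17.0000] = 7.2545

€7.25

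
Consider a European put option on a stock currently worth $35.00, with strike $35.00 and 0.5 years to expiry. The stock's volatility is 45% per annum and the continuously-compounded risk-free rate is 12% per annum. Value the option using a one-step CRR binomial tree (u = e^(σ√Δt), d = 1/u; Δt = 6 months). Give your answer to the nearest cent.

CRR parameters: u = e^(σ√Δt) = e^(0.45·√0.5) = 1.3746, d = 1/u = 0.7275
Per-period rate: rΔt = 0.12·0.5 = 0.06, so R = e^0.06 = 1.0618
Risk-neutral probability p = (e^0.06 − 0.7275)/(1.3746 − 0.7275) = 0.3344/0.6472 = 0.5167
Terminal stock prices: S_u = 48.11, S_d = 25.46
Terminal payoffs (K − S): max(-13.11, 0) = 0, max(9.539, 0) = 9.539
Node 0 (S = 35): V_0 = e^(−0.06)·[0.5167·0.0000 + 0.4833·9.5389] = 4.3420

$4.34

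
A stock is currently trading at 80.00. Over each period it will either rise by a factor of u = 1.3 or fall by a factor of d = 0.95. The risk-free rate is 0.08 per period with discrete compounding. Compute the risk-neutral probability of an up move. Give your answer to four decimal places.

p = 0.3714

Risk-neutral probability p = (1 + 0.08 − 0.95)/(1.3 − 0.95) = 0.1300/0.3500 = 0.3714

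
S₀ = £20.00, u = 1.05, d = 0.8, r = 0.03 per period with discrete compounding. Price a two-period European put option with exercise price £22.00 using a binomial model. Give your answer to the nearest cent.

Risk-neutral probability p = (1 + 0.03 − 0.8)/(1.05 − 0.8) = 0.2300/0.2500 = 0.9200
Terminal stock prices: S_uu = 22.05, S_ud = 16.8, S_dd = 12.8
Terminal payoffs (K − S): max(-0.05, 0) = 0, max(5.2, 0) = 5.2, max(9.2, 0) = 9.2
Node u (S = 21): V_u = 1/1.03·[0.9200·0.0000 + 0.0800·5.2000] = 0.4039
Node d (S = 16): V_d = 1/1.03·[0.9200·5.2000 + 0.0800·9.2000] = 5.3592
Node 0 (S = 20): V_0 = 1/1.03·[0.9200·0.4039 + 0.0800·5.3592] = 0.7770

£0.78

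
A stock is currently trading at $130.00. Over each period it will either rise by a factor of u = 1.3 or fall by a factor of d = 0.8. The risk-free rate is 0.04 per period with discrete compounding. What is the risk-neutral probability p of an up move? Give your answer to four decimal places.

p = 0.4800

Risk-neutral probability p = (1 + 0.04 − 0.8)/(1.3 − 0.8) = 0.2400/0.5000 = 0.4800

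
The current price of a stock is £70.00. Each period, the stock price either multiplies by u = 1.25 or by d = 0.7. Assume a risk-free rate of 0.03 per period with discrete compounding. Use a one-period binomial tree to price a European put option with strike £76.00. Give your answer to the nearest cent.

Risk-neutral probability p = (1 + 0.03 − 0.7)/(1.25 − 0.7) = 0.3300/0.5500 = 0.6000
Terminal stock prices: S_u = 87.5, S_d = 49
Terminal payoffs (K − S): max(-11.5, 0) = 0, max(27, 0) = 27
Node 0 (S = 70): V_0 = 1/1.03·[0.6000·0.0000 + 0.4000·27.0000] = 10.4854

£10.49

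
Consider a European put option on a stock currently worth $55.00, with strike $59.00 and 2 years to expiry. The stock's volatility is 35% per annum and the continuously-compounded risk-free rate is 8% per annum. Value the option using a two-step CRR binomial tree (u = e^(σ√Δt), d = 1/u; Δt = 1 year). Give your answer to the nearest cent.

$7.66

CRR parameters: u = e^(σ√Δt) = e^(0.35·√1) = 1.4191, d = 1/u = 0.7047
Per-period rate: rΔt = 0.08·1 = 0.08, so R = e^0.08 = 1.0833
Risk-neutral probability p = (e^0.08 − 0.7047)/(1.4191 − 0.7047) = 0.3786/0.7144 = 0.5300
Terminal stock prices: S_uu = 110.8, S_ud = 55, S_dd = 27.31
Terminal payoffs (K − S): max(-51.76, 0) = 0, max(4, 0) = 4, max(31.69, 0) = 31.69
Node u (S = 78.05): V_u = e^(−0.08)·[0.5300·0.0000 + 0.4700·4.0000] = 1.7356
Node d (S = 38.76): V_d = e^(−0.08)·[0.5300·4.0000 + 0.4700·31.6878] = 15.7060
Node 0 (S = 55): V_0 = e^(−0.08)·[0.5300·1.7356 + 0.4700·15.7060] = 7.6638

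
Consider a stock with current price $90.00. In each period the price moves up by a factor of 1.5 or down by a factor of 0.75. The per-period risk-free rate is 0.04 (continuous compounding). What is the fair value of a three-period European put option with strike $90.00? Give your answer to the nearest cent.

$16.03

Risk-neutral probability p = (e^0.04 − 0.75)/(1.5 − 0.75) = 0.2908/0.7500 = 0.3877
Terminal stock prices: S_uuu = 303.8, S_uud = 151.9, S_udd = 75.94, S_ddd = 37.97
Terminal payoffs (K − S): max(-213.8, 0) = 0, max(-61.88, 0) = 0, max(14.06, 0) = 14.06, max(52.03, 0) = 52.03
Node uu (S = 202.5): V_uu = e^(−0.04)·[0.3877·0.0000 + 0.6123·0.0000] = 0.0000
Node ud (S = 101.2): V_ud = e^(−0.04)·[0.3877·0.0000 + 0.6123·14.0625] = 8.2722
Node dd (S = 50.62): V_dd = e^(−0.04)·[0.3877·14.0625 + 0.6123·52.0312] = 35.8460
Node u (S = 135): V_u = e^(−0.04)·[0.3877·0.0000 + 0.6123·8.2722] = 4.8661
Node d (S = 67.5): V_d = e^(−0.04)·[0.3877·8.2722 + 0.6123·35.8460] = 24.1680
Node 0 (S = 90): V_0 = e^(−0.04)·[0.3877·4.8661 + 0.6123·24.1680] = 16.0296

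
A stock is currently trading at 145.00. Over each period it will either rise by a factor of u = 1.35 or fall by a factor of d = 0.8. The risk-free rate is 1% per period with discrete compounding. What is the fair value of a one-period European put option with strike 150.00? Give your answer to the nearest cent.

20.81

Risk-neutral probability p = (1 + 0.01 − 0.8)/(1.35 − 0.8) = 0.2100/0.5500 = 0.3818
Terminal stock prices: S_u = 195.8, S_d = 116
Terminal payoffs (K − S): max(-45.75, 0) = 0, max(34, 0) = 34
Node 0 (S = 145): V_0 = 1/1.01·[0.3818·0.0000 + 0.6182·34.0000] = 20.8101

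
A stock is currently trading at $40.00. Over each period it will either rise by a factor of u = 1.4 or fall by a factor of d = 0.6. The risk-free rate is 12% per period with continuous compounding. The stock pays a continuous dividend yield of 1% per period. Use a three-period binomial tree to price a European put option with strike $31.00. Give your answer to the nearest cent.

Per-period risk-free factor R = e^0.12 = 1.1275; dividend-adjusted growth = e^(0.12−0.01) = 1.1163.
Risk-neutral probability p = (1.1163 − 0.6)/(1.4 − 0.6) = 0.5163/0.8000 = 0.6453
Terminal stock prices: S_uuu = 109.8, S_uud = 47.04, S_udd = 20.16, S_ddd = 8.64
Terminal payoffs (K − S): max(-78.76, 0) = 0, max(-16.04, 0) = 0, max(10.84, 0) = 10.84, max(22.36, 0) = 22.36
Node uu (S = 78.4): V_uu = e^(−0.12)·[0.6453·0.0000 + 0.3547·0.0000] = 0.0000
Node ud (S = 33.6): V_ud = e^(−0.12)·[0.6453·0.0000 + 0.3547·10.8400] = 3.4097
Node dd (S = 14.4): V_dd = e^(−0.12)·[0.6453·10.8400 + 0.3547·22.3600] = 13.2378
Node u (S = 56): V_u = e^(−0.12)·[0.6453·0.0000 + 0.3547·3.4097] = 1.0725
Node d (S = 24): V_d = e^(−0.12)·[0.6453·3.4097 + 0.3547·13.2378] = 6.1156
Node 0 (S = 40): V_0 = e^(−0.12)·[0.6453·1.0725 + 0.3547·6.1156] = 2.5375

$2.54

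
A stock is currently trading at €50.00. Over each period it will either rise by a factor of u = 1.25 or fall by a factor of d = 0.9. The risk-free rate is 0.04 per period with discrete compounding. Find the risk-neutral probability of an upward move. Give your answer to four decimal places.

p = 0.4000

Risk-neutral probability p = (1 + 0.04 − 0.9)/(1.25 − 0.9) = 0.1400/0.3500 = 0.4000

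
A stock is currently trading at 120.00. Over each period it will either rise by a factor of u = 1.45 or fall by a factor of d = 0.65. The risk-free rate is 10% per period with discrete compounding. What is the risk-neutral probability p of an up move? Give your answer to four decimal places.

p = 0.5625

Risk-neutral probability p = (1 + 0.1 − 0.65)/(1.45 − 0.65) = 0.4500/0.8000 = 0.5625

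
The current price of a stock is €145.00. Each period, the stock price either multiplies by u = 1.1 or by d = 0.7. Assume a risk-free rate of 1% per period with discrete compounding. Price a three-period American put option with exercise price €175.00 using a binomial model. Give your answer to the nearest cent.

€34.05

Risk-neutral probability p = (1 + 0.01 − 0.7)/(1.1 − 0.7) = 0.3100/0.4000 = 0.7750
Terminal stock prices: S_uuu = 193, S_uud = 122.8, S_udd = 78.15, S_ddd = 49.73
Terminal payoffs (K − S): max(-18, 0) = 0, max(52.19, 0) = 52.19, max(96.85, 0) = 96.85, max(125.3, 0) = 125.3
Node uu (S = 175.5): continuation = 1/1.01·[0.7750·0.0000 + 0.2250·52.1850] = 11.6254; exercise value = 0.0000 ≤ continuation, so V_uu = 11.6254
Node ud (S = 111.6): continuation = 1/1.01·[0.7750·52.1850 + 0.2250·96.8450] = 61.6173; exercise value = 63.3500 > continuation, so V_ud = 63.3500 (exercise)
Node dd (S = 71.05): continuation = 1/1.01·[0.7750·96.8450 + 0.2250·125.2650] = 102.2173; exercise value = 103.9500 > continuation, so V_dd = 103.9500 (exercise)
Node u (S = 159.5): continuation = 1/1.01·[0.7750·11.6254 + 0.2250·63.3500] = 23.0331; exercise value = 15.5000 ≤ continuation, so V_u = 23.0331
Node d (S = 101.5): continuation = 1/1.01·[0.7750·63.3500 + 0.2250·103.9500] = 71.7673; exercise value = 73.5000 > continuation, so V_d = 73.5000 (exercise)
Node 0 (S = 145): continuation = 1/1.01·[0.7750·23.0331 + 0.2250·73.5000] = 34.0477; exercise value = 30.0000 ≤ continuation, so V_0 = 34.0477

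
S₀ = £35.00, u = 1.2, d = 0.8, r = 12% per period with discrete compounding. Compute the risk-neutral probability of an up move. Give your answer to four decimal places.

Risk-neutral probability p = (1 + 0.12 − 0.8)/(1.2 − 0.8) = 0.3200/0.4000 = 0.8000

p = 0.8000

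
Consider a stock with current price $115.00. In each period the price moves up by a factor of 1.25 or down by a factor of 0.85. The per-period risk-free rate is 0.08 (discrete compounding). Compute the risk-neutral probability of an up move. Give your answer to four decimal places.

p = 0.5750

Risk-neutral probability p = (1 + 0.08 − 0.85)/(1.25 − 0.85) = 0.2300/0.4000 = 0.5750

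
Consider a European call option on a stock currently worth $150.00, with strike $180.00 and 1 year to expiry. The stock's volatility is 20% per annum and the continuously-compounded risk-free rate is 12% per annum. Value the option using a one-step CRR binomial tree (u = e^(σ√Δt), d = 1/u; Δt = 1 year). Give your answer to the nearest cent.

$2.18

CRR parameters: u = e^(σ√Δt) = e^(0.2·√1) = 1.2214, d = 1/u = 0.8187
Per-period rate: rΔt = 0.12·1 = 0.12, so R = e^0.12 = 1.1275
Risk-neutral probability p = (e^0.12 − 0.8187)/(1.2214 − 0.8187) = 0.3088/0.4027 = 0.7668
Terminal stock prices: S_u = 183.2, S_d = 122.8
Terminal payoffs (S − K): max(3.21, 0) = 3.21, max(-57.19, 0) = 0
Node 0 (S = 150): V_0 = e^(−0.12)·[0.7668·3.2104 + 0.2332·0.0000] = 2.1834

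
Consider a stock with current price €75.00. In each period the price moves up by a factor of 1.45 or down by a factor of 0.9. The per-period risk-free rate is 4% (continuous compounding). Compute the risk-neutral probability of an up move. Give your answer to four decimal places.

Risk-neutral probability p = (e^0.04 − 0.9)/(1.45 − 0.9) = 0.1408/0.5500 = 0.2560

p = 0.2560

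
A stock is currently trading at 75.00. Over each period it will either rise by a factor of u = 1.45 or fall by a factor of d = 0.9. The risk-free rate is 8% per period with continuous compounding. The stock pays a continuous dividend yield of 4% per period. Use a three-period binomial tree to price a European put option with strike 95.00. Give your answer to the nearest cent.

15.37

Per-period risk-free factor R = e^0.08 = 1.0833; dividend-adjusted growth = e^(0.08−0.04) = 1.0408.
Risk-neutral probability p = (1.0408 − 0.9)/(1.45 − 0.9) = 0.1408/0.5500 = 0.2560
Terminal stock prices: S_uuu = 228.6, S_uud = 141.9, S_udd = 88.09, S_ddd = 54.68
Terminal payoffs (K − S): max(-133.6, 0) = 0, max(-46.92, 0) = 0, max(6.912, 0) = 6.912, max(40.32, 0) = 40.32
Node uu (S = 157.7): V_uu = e^(−0.08)·[0.2560·0.0000 + 0.7440·0.0000] = 0.0000
Node ud (S = 97.88): V_ud = e^(−0.08)·[0.2560·0.0000 + 0.7440·6.9125] = 4.7474
Node dd (S = 60.75): V_dd = e^(−0.08)·[0.2560·6.9125 + 0.7440·40.3250] = 29.3281
Node u (S = 108.8): V_u = e^(−0.08)·[0.2560·0.0000 + 0.7440·4.7474] = 3.2604
Node d (S = 67.5): V_d = e^(−0.08)·[0.2560·4.7474 + 0.7440·29.3281] = 21.2639
Node 0 (S = 75): V_0 = e^(−0.08)·[0.2560·3.2604 + 0.7440·21.2639] = 15.3742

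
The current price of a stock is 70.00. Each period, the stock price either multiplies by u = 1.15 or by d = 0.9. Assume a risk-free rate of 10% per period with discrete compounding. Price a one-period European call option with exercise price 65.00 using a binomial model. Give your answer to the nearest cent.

11.27

Risk-neutral probability p = (1 + 0.1 − 0.9)/(1.15 − 0.9) = 0.2000/0.2500 = 0.8000
Terminal stock prices: S_u = 80.5, S_d = 63
Terminal payoffs (S − K): max(15.5, 0) = 15.5, max(-2, 0) = 0
Node 0 (S = 70): V_0 = 1/1.1·[0.8000·15.5000 + 0.2000·0.0000] = 11.2727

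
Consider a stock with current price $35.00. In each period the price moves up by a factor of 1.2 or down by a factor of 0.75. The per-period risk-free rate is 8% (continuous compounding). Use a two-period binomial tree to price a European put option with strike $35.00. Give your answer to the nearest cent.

$2.02

Risk-neutral probability p = (e^0.08 − 0.75)/(1.2 − 0.75) = 0.3333/0.4500 = 0.7406
Terminal stock prices: S_uu = 50.4, S_ud = 31.5, S_dd = 19.69
Terminal payoffs (K − S): max(-15.4, 0) = 0, max(3.5, 0) = 3.5, max(15.31, 0) = 15.31
Node u (S = 42): V_u = e^(−0.08)·[0.7406·0.0000 + 0.2594·3.5000] = 0.8380
Node d (S = 26.25): V_d = e^(−0.08)·[0.7406·3.5000 + 0.2594·15.3125] = 6.0591
Node 0 (S = 35): V_0 = e^(−0.08)·[0.7406·0.8380 + 0.2594·6.0591] = 2.0236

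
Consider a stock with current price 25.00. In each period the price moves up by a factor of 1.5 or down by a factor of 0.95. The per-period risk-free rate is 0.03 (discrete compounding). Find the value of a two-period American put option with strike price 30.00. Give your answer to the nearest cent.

5.19

Risk-neutral probability p = (1 + 0.03 − 0.95)/(1.5 − 0.95) = 0.0800/0.5500 = 0.1455
Terminal stock prices: S_uu = 56.25, S_ud = 35.62, S_dd = 22.56
Terminal payoffs (K − S): max(-26.25, 0) = 0, max(-5.625, 0) = 0, max(7.438, 0) = 7.438
Node u (S = 37.5): continuation = 1/1.03·[0.1455·0.0000 + 0.8545·0.0000] = 0.0000; exercise value = 0.0000 ≤ continuation, so V_u = 0.0000
Node d (S = 23.75): continuation = 1/1.03·[0.1455·0.0000 + 0.8545·7.4375] = 6.1706; exercise value = 6.2500 > continuation, so V_d = 6.2500 (exercise)
Node 0 (S = 25): continuation = 1/1.03·[0.1455·0.0000 + 0.8545·6.2500] = 5.1853; exercise value = 5.0000 ≤ continuation, so V_0 = 5.1853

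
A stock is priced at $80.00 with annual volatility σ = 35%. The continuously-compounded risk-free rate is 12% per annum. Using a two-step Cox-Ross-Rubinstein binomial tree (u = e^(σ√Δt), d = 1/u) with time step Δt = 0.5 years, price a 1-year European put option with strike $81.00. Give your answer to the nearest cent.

$5.92

CRR parameters: u = e^(σ√Δt) = e^(0.35·√0.5) = 1.2808, d = 1/u = 0.7808
Per-period rate: rΔt = 0.12·0.5 = 0.06, so R = e^0.06 = 1.0618
Risk-neutral probability p = (e^0.06 − 0.7808)/(1.2808 − 0.7808) = 0.2811/0.5000 = 0.5621
Terminal stock prices: S_uu = 131.2, S_ud = 80, S_dd = 48.77
Terminal payoffs (K − S): max(-50.24, 0) = 0, max(1, 0) = 1, max(32.23, 0) = 32.23
Node u (S = 102.5): V_u = e^(−0.06)·[0.5621·0.0000 + 0.4379·1.0000] = 0.4124
Node d (S = 62.46): V_d = e^(−0.06)·[0.5621·1.0000 + 0.4379·32.2331] = 13.8221
Node 0 (S = 80): V_0 = e^(−0.06)·[0.5621·0.4124 + 0.4379·13.8221] = 5.9185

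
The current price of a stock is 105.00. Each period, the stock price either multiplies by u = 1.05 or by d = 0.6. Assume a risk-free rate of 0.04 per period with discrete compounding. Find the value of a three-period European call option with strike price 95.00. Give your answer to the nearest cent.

22.06

Risk-neutral probability p = (1 + 0.04 − 0.6)/(1.05 − 0.6) = 0.4400/0.4500 = 0.9778
Terminal stock prices: S_uuu = 121.6, S_uud = 69.46, S_udd = 39.69, S_ddd = 22.68
Terminal payoffs (S − K): max(26.55, 0) = 26.55, max(-25.54, 0) = 0, max(-55.31, 0) = 0, max(-72.32, 0) = 0
Node uu (S = 115.8): V_uu = 1/1.04·[0.9778·26.5506 + 0.0222·0.0000] = 24.9621
Node ud (S = 66.15): V_ud = 1/1.04·[0.9778·0.0000 + 0.0222·0.0000] = 0.0000
Node dd (S = 37.8): V_dd = 1/1.04·[0.9778·0.0000 + 0.0222·0.0000] = 0.0000
Node u (S = 110.2): V_u = 1/1.04·[0.9778·24.9621 + 0.0222·0.0000] = 23.4687
Node d (S = 63): V_d = 1/1.04·[0.9778·0.0000 + 0.0222·0.0000] = 0.0000
Node 0 (S = 105): V_0 = 1/1.04·[0.9778·23.4687 + 0.0222·0.0000] = 22.0646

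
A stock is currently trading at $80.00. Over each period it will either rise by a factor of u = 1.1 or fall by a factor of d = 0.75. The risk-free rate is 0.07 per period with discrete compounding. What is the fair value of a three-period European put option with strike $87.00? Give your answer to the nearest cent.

$3.17

Risk-neutral probability p = (1 + 0.07 − 0.75)/(1.1 − 0.75) = 0.3200/0.3500 = 0.9143
Terminal stock prices: S_uuu = 106.5, S_uud = 72.6, S_udd = 49.5, S_ddd = 33.75
Terminal payoffs (K − S): max(-19.48, 0) = 0, max(14.4, 0) = 14.4, max(37.5, 0) = 37.5, max(53.25, 0) = 53.25
Node uu (S = 96.8): V_uu = 1/1.07·[0.9143·0.0000 + 0.0857·14.4000] = 1.1535
Node ud (S = 66): V_ud = 1/1.07·[0.9143·14.4000 + 0.0857·37.5000] = 15.3084
Node dd (S = 45): V_dd = 1/1.07·[0.9143·37.5000 + 0.0857·53.2500] = 36.3084
Node u (S = 88): V_u = 1/1.07·[0.9143·1.1535 + 0.0857·15.3084] = 2.2120
Node d (S = 60): V_d = 1/1.07·[0.9143·15.3084 + 0.0857·36.3084] = 15.9892
Node 0 (S = 80): V_0 = 1/1.07·[0.9143·2.2120 + 0.0857·15.9892] = 3.1709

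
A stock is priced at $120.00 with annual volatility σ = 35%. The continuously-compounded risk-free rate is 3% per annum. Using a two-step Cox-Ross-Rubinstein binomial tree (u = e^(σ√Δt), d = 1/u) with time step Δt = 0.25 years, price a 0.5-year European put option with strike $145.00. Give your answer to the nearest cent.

$28.53

CRR parameters: u = e^(σ√Δt) = e^(0.35·√0.25) = 1.1912, d = 1/u = 0.8395
Per-period rate: rΔt = 0.03·0.25 = 0.0075, so R = e^0.0075 = 1.0075
Risk-neutral probability p = (e^0.0075 − 0.8395)/(1.1912 − 0.8395) = 0.1681/0.3518 = 0.4778
Terminal stock prices: S_uu = 170.3, S_ud = 120, S_dd = 84.56
Terminal payoffs (K − S): max(-25.29, 0) = 0, max(25, 0) = 25, max(60.44, 0) = 60.44
Node u (S = 142.9): V_u = e^(−0.0075)·[0.4778·0.0000 + 0.5222·25.0000] = 12.9584
Node d (S = 100.7): V_d = e^(−0.0075)·[0.4778·25.0000 + 0.5222·60.4374] = 43.1817
Node 0 (S = 120): V_0 = e^(−0.0075)·[0.4778·12.9584 + 0.5222·43.1817] = 28.5274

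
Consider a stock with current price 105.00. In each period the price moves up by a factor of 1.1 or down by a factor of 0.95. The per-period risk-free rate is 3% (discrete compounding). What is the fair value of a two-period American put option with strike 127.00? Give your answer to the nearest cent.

Risk-neutral probability p = (1 + 0.03 − 0.95)/(1.1 − 0.95) = 0.0800/0.1500 = 0.5333
Terminal stock prices: S_uu = 127.1, S_ud = 109.7, S_dd = 94.76
Terminal payoffs (K − S): max(-0.05, 0) = 0, max(17.27, 0) = 17.27, max(32.24, 0) = 32.24
Node u (S = 115.5): continuation = 1/1.03·[0.5333·0.0000 + 0.4667·17.2750] = 7.8269; exercise value = 11.5000 > continuation, so V_u = 11.5000 (exercise)
Node d (S = 99.75): continuation = 1/1.03·[0.5333·17.2750 + 0.4667·32.2375] = 23.5510; exercise value = 27.2500 > continuation, so V_d = 27.2500 (exercise)
Node 0 (S = 105): continuation = 1/1.03·[0.5333·11.5000 + 0.4667·27.2500] = 18.3010; exercise value = 22.0000 > continuation, so V_0 = 22.0000 (exercise)

22.00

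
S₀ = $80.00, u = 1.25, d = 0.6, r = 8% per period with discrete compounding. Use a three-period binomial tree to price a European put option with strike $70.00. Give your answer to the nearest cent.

$4.84

Risk-neutral probability p = (1 + 0.08 − 0.6)/(1.25 − 0.6) = 0.4800/0.6500 = 0.7385
Terminal stock prices: S_uuu = 156.2, S_uud = 75, S_udd = 36, S_ddd = 17.28
Terminal payoffs (K − S): max(-86.25, 0) = 0, max(-5, 0) = 0, max(34, 0) = 34, max(52.72, 0) = 52.72
Node uu (S = 125): V_uu = 1/1.08·[0.7385·0.0000 + 0.2615·0.0000] = 0.0000
Node ud (S = 60): V_ud = 1/1.08·[0.7385·0.0000 + 0.2615·34.0000] = 8.2336
Node dd (S = 28.8): V_dd = 1/1.08·[0.7385·34.0000 + 0.2615·52.7200] = 36.0148
Node u (S = 100): V_u = 1/1.08·[0.7385·0.0000 + 0.2615·8.2336] = 1.9939
Node d (S = 48): V_d = 1/1.08·[0.7385·8.2336 + 0.2615·36.0148] = 14.3514
Node 0 (S = 80): V_0 = 1/1.08·[0.7385·1.9939 + 0.2615·14.3514] = 4.8387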